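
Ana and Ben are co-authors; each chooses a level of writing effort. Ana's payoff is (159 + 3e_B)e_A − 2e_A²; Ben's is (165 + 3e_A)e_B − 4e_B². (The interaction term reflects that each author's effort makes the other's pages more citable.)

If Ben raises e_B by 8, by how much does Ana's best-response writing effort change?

Expanding Ana's payoff: 159e_A + 3e_Be_A − 2e_A².
∂π/∂e_A = 159 + 3e_B − 4e_A = 0, so e_A = 39.75 + 0.75e_B.
The reaction-function slope is 0.75, so an 8-unit rise in e_B moves e_A by 0.75 × 8 = 6. Ana's best response rises — the actions are strategic complements.

6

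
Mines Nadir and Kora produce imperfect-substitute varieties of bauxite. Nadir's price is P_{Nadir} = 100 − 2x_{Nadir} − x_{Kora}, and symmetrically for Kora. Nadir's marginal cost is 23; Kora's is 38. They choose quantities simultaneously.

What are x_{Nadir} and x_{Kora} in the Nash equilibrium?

Mine Nadir's profit: π = x_{Nadir}(100 − 2x_{Nadir} − x_{Kora}) − 23x_{Nadir}.
∂π/∂x_{Nadir} = 77 − 4x_{Nadir} − x_{Kora} = 0 ⇒ x_{Nadir} = 19.25 − 0.25x_{Kora}.
Similarly x_{Kora} = 15.5 − 0.25x_{Nadir}.
Substituting the second reaction function into the first: x_{Nadir} = 19.25 − 0.25(15.5 − 0.25x_{Nadir}), which gives 0.9375x_{Nadir} = 15.375 ⇒ x_{Nadir} = 16.4.
Then x_{Kora} = 15.5 − 0.25·16.4 = 11.4.

16.4, 11.4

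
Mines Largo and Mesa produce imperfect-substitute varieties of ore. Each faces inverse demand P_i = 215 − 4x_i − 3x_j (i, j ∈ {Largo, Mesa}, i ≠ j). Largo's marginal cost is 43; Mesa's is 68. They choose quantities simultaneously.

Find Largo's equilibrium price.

Mine Largo's profit: π = x_{Largo}(215 − 4x_{Largo} − 3x_{Mesa}) − 43x_{Largo}.
∂π/∂x_{Largo} = 172 − 8x_{Largo} − 3x_{Mesa} = 0 ⇒ x_{Largo} = 21.5 − 0.375x_{Mesa}.
Similarly x_{Mesa} = 18.375 − 0.375x_{Largo}.
Substituting the second reaction function into the first: x_{Largo} = 21.5 − 0.375(18.375 − 0.375x_{Largo}), which gives (55/64)x_{Largo} = 935/64 ⇒ x_{Largo} = 17.
Then x_{Mesa} = 18.375 − 0.375·17 = 12.
P_{Largo} = 215 − 4·17 − 3·12 = 111.

111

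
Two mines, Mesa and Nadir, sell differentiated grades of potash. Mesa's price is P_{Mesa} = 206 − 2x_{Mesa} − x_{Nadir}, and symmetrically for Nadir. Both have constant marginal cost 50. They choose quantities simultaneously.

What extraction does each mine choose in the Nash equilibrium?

Mine Mesa's profit: π = x_{Mesa}(206 − 2x_{Mesa} − x_{Nadir}) − 50x_{Mesa}.
∂π/∂x_{Mesa} = 156 − 4x_{Mesa} − x_{Nadir} = 0 ⇒ x_{Mesa} = 39 − 0.25x_{Nadir}.
The game is symmetric, so in equilibrium x_{Nadir} = x_{Mesa}: the reaction function gives 1.25x_{Mesa} = 39, hence x_{Mesa} = 31.2.

31.2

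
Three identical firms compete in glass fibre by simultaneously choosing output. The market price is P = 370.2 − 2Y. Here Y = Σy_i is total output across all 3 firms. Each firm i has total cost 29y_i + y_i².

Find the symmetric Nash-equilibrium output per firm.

34.12

A representative firm's profit is π_i = y_i(370.2 − 2Y) − 29y_i − y_i², with Y = y_i + Σ_{j≠i} y_j.
First-order condition: 341.2 − 6y_i − 2Σ_{j≠i} y_j = 0.
Imposing symmetry (y_j = y for all j) turns Σ_{j≠i} y_j into 2y, so 341.2 = 10y and y = 34.12.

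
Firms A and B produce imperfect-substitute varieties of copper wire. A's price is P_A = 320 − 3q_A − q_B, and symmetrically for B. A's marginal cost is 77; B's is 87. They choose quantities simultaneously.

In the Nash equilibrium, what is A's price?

182

Firm A's profit: π = q_A(320 − 3q_A − q_B) − 77q_A.
∂π/∂q_A = 243 − 6q_A − q_B = 0 ⇒ q_A = 40.5 − (1/6)q_B.
Similarly q_B = 233/6 − (1/6)q_A.
Plugging q_B into A's best response: q_A = 40.5 − (1/6)(233/6 − (1/6)q_A) ⇒ (35/36)q_A = 1225/36, so q_A = 35.
Then q_B = 233/6 − (1/6)·35 = 33.
P_A = 320 − 3·35 − 33 = 182.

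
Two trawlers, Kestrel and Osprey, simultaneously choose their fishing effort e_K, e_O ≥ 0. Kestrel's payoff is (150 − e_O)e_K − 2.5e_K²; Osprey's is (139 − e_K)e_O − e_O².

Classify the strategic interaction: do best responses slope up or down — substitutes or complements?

Expanding Kestrel's payoff: 150e_K − e_Oe_K − 2.5e_K².
∂π/∂e_K = 150 − e_O − 5e_K = 0, so e_K = 30 − 0.2e_O.
The best-response slope de_K/de_O = −0.2 < 0: the reaction function is downward-sloping, so the choices are strategic substitutes.

strategic substitutes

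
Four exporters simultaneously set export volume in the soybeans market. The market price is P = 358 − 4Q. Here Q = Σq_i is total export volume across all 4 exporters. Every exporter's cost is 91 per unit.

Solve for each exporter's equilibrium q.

13.35

A representative exporter's profit is π_i = q_i(358 − 4Q) − 91q_i, with Q = q_i + Σ_{j≠i} q_j.
First-order condition: 267 − 8q_i − 4Σ_{j≠i} q_j = 0.
With identical exporters, set every q_j = q: then 267 − 8q − 12q = 0, i.e. q = 267/20 = 13.35.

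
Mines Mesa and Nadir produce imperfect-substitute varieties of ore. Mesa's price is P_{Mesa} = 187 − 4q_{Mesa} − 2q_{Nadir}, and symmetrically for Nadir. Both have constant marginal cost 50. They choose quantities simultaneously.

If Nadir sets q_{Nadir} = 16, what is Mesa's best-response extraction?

Mine Mesa's profit: π = q_{Mesa}(187 − 4q_{Mesa} − 2q_{Nadir}) − 50q_{Mesa}.
∂π/∂q_{Mesa} = 137 − 8q_{Mesa} − 2q_{Nadir} = 0 ⇒ q_{Mesa} = 17.125 − 0.25q_{Nadir}.
At q_{Nadir} = 16: q_{Mesa} = 17.125 − 0.25·16 = 13.125.

13.125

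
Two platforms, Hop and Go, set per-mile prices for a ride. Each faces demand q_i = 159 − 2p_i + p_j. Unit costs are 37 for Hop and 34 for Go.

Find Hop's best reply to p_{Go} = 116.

87.25

Hop's profit: π = (p_{Hop} − 37)(159 − 2p_{Hop} + p_{Go}).
∂π/∂p_{Hop} = 233 − 4p_{Hop} + p_{Go} = 0 ⇒ p_{Hop} = 58.25 + 0.25p_{Go}.
At p_{Go} = 116: p_{Hop} = 58.25 + 0.25·116 = 87.25.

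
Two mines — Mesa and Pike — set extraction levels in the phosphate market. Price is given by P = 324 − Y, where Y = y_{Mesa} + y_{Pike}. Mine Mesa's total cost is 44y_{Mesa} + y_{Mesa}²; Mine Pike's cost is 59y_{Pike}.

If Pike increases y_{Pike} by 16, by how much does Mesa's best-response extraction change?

Mine Mesa's profit: π = y_{Mesa}(324 − (y_{Mesa} + y_{Pike})) − 44y_{Mesa} − y_{Mesa}².
∂π/∂y_{Mesa} = 280 − 4y_{Mesa} − y_{Pike} = 0, so y_{Mesa} = 70 − 0.25y_{Pike}.
The reaction-function slope is −0.25, so a 16-unit rise in y_{Pike} moves y_{Mesa} by −0.25 × 16 = −4. Mesa's best response falls — the actions are strategic substitutes.

-4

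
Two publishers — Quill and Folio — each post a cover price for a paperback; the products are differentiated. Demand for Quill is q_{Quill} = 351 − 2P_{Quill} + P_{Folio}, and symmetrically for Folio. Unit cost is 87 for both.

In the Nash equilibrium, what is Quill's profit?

Quill's profit: π = (P_{Quill} − 87)(351 − 2P_{Quill} + P_{Folio}).
∂π/∂P_{Quill} = 525 − 4P_{Quill} + P_{Folio} = 0 ⇒ P_{Quill} = 131.25 + 0.25P_{Folio}.
By symmetry P_{Folio} = P_{Quill}; substituting into the reaction function, 0.75P_{Quill} = 131.25 and P_{Quill} = 175.
q_{Quill} = 351 − 2·175 + 175 = 176.
Profit = (175 − 87)·176 = 15488.

15488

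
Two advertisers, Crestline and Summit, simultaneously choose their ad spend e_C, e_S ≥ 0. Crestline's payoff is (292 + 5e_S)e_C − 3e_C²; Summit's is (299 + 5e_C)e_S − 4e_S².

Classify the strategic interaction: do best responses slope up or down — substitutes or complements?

Expanding Crestline's payoff: 292e_C + 5e_Se_C − 3e_C².
∂π/∂e_C = 292 + 5e_S − 6e_C = 0, so e_C = 146/3 + (5/6)e_S.
The best-response slope de_C/de_S = 5/6 > 0: the reaction function is upward-sloping, so the choices are strategic complements.

strategic complements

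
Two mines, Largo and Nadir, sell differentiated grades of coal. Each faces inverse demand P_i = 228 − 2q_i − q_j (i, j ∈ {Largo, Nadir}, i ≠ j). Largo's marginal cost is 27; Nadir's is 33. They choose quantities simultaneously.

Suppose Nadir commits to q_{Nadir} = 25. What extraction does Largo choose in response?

Mine Largo's profit: π = q_{Largo}(228 − 2q_{Largo} − q_{Nadir}) − 27q_{Largo}.
∂π/∂q_{Largo} = 201 − 4q_{Largo} − q_{Nadir} = 0 ⇒ q_{Largo} = 50.25 − 0.25q_{Nadir}.
At q_{Nadir} = 25: q_{Largo} = 50.25 − 0.25·25 = 44.

44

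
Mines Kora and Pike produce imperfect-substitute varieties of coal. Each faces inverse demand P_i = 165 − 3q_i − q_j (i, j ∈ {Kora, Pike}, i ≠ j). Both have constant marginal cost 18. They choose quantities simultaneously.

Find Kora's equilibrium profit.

1323

Mine Kora's profit: π = q_{Kora}(165 − 3q_{Kora} − q_{Pike}) − 18q_{Kora}.
∂π/∂q_{Kora} = 147 − 6q_{Kora} − q_{Pike} = 0 ⇒ q_{Kora} = 24.5 − (1/6)q_{Pike}.
The game is symmetric, so in equilibrium q_{Pike} = q_{Kora}: the reaction function gives (7/6)q_{Kora} = 24.5, hence q_{Kora} = 21.
P_{Kora} = 165 − 3·21 − 21 = 81.
Profit = (81 − 18)·21 = 1323.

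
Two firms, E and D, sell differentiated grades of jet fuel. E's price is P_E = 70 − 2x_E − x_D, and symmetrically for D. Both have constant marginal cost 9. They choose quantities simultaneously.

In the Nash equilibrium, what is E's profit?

Firm E's profit: π = x_E(70 − 2x_E − x_D) − 9x_E.
∂π/∂x_E = 61 − 4x_E − x_D = 0 ⇒ x_E = 15.25 − 0.25x_D.
The game is symmetric, so in equilibrium x_D = x_E: the reaction function gives 1.25x_E = 15.25, hence x_E = 12.2.
P_E = 70 − 2·12.2 − 12.2 = 33.4.
Profit = (33.4 − 9)·12.2 = 297.68.

297.68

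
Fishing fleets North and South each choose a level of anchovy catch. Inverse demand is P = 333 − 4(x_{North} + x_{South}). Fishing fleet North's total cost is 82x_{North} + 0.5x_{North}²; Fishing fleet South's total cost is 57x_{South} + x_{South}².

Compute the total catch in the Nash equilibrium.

Fishing fleet North's profit: π = x_{North}(333 − 4(x_{North} + x_{South})) − 82x_{North} − 0.5x_{North}².
∂π/∂x_{North} = 251 − 9x_{North} − 4x_{South} = 0, so x_{North} = 251/9 − (4/9)x_{South}.
For South: ∂π/∂x_{South} = 276 − 10x_{South} − 4x_{North} = 0 ⇒ x_{South} = 27.6 − 0.4x_{North}.
Substituting the second reaction function into the first: x_{North} = 251/9 − (4/9)(27.6 − 0.4x_{North}), which gives (37/45)x_{North} = 703/45 ⇒ x_{North} = 19.
Then x_{South} = 27.6 − 0.4·19 = 20.
Total catch: 19 + 20 = 39.

39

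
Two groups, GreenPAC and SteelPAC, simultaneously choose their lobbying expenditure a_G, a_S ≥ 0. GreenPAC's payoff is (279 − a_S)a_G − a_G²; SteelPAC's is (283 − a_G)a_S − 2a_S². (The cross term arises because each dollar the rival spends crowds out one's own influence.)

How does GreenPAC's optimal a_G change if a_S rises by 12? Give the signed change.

Expanding GreenPAC's payoff: 279a_G − a_Sa_G − a_G².
∂π/∂a_G = 279 − a_S − 2a_G = 0, so a_G = 139.5 − 0.5a_S.
The reaction-function slope is −0.5, so a 12-unit rise in a_S moves a_G by −0.5 × 12 = −6. GreenPAC's best response falls — the actions are strategic substitutes.

-6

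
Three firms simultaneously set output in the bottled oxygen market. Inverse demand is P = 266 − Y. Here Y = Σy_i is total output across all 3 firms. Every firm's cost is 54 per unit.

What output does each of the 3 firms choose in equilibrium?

A representative firm's profit is π_i = y_i(266 − Y) − 54y_i, with Y = y_i + Σ_{j≠i} y_j.
First-order condition: 212 − 2y_i − Σ_{j≠i} y_j = 0.
Imposing symmetry (y_j = y for all j) turns Σ_{j≠i} y_j into 2y, so 212 = 4y and y = 53.

53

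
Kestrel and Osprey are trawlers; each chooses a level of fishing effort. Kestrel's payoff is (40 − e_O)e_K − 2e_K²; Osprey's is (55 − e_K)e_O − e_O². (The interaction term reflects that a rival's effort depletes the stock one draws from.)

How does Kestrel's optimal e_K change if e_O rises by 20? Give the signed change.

Expanding Kestrel's payoff: 40e_K − e_Oe_K − 2e_K².
∂π/∂e_K = 40 − e_O − 4e_K = 0, so e_K = 10 − 0.25e_O.
The reaction-function slope is −0.25, so a 20-unit rise in e_O moves e_K by −0.25 × 20 = −5. Kestrel's best response falls — the actions are strategic substitutes.

-5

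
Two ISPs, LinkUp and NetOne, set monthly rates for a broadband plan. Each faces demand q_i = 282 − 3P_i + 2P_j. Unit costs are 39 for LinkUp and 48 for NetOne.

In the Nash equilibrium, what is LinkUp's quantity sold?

187.3125

LinkUp's profit: π = (P_{LinkUp} − 39)(282 − 3P_{LinkUp} + 2P_{NetOne}).
∂π/∂P_{LinkUp} = 399 − 6P_{LinkUp} + 2P_{NetOne} = 0 ⇒ P_{LinkUp} = 66.5 + (1/3)P_{NetOne}.
Similarly P_{NetOne} = 71 + (1/3)P_{LinkUp}.
Plugging P_{NetOne} into LinkUp's best response: P_{LinkUp} = 66.5 + (1/3)(71 + (1/3)P_{LinkUp}) ⇒ (8/9)P_{LinkUp} = 541/6, so P_{LinkUp} = 101.4375.
Then P_{NetOne} = 71 + (1/3)·101.4375 = 104.8125.
q_{LinkUp} = 282 − 3·101.4375 + 2·104.8125 = 187.3125.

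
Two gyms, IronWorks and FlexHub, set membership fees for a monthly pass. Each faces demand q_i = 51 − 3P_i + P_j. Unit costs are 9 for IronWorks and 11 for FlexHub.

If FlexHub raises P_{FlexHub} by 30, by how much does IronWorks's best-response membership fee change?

5

IronWorks's profit: π = (P_{IronWorks} − 9)(51 − 3P_{IronWorks} + P_{FlexHub}).
∂π/∂P_{IronWorks} = 78 − 6P_{IronWorks} + P_{FlexHub} = 0 ⇒ P_{IronWorks} = 13 + (1/6)P_{FlexHub}.
The reaction-function slope is 1/6, so a 30-unit rise in P_{FlexHub} moves P_{IronWorks} by 1/6 × 30 = 5. IronWorks's best response rises — the actions are strategic complements.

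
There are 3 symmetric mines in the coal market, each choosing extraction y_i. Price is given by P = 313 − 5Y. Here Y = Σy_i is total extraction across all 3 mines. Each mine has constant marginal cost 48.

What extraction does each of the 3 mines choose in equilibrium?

A representative mine's profit is π_i = y_i(313 − 5Y) − 48y_i, with Y = y_i + Σ_{j≠i} y_j.
First-order condition: 265 − 10y_i − 5Σ_{j≠i} y_j = 0.
Imposing symmetry (y_j = y for all j) turns Σ_{j≠i} y_j into 2y, so 265 = 20y and y = 13.25.

13.25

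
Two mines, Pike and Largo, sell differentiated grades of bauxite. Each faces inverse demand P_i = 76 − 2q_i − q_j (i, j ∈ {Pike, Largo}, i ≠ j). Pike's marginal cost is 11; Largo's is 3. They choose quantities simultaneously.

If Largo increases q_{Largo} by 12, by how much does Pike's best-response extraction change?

Mine Pike's profit: π = q_{Pike}(76 − 2q_{Pike} − q_{Largo}) − 11q_{Pike}.
∂π/∂q_{Pike} = 65 − 4q_{Pike} − q_{Largo} = 0 ⇒ q_{Pike} = 16.25 − 0.25q_{Largo}.
The reaction-function slope is −0.25, so a 12-unit rise in q_{Largo} moves q_{Pike} by −0.25 × 12 = −3. Pike's best response falls — the actions are strategic substitutes.

-3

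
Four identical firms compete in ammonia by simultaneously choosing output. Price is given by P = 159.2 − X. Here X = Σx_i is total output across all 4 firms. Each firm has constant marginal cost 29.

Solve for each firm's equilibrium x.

A representative firm's profit is π_i = x_i(159.2 − X) − 29x_i, with X = x_i + Σ_{j≠i} x_j.
First-order condition: 130.2 − 2x_i − Σ_{j≠i} x_j = 0.
In a symmetric equilibrium every firm chooses the same x, so Σ_{j≠i} x_j = 3x. The condition becomes 130.2 − 5x = 0, giving x = 130.2/5 = 26.04.

26.04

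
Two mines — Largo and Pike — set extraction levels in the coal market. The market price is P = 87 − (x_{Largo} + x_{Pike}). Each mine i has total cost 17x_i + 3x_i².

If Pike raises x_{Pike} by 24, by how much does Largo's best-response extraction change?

Mine Largo's profit: π = x_{Largo}(87 − (x_{Largo} + x_{Pike})) − 17x_{Largo} − 3x_{Largo}².
∂π/∂x_{Largo} = 70 − 8x_{Largo} − x_{Pike} = 0, so x_{Largo} = 8.75 − 0.125x_{Pike}.
The reaction-function slope is −0.125, so a 24-unit rise in x_{Pike} moves x_{Largo} by −0.125 × 24 = −3. Largo's best response falls — the actions are strategic substitutes.

-3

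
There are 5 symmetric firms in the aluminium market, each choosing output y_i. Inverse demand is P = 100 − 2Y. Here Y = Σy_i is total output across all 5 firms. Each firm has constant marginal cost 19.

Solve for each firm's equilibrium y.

6.75

A representative firm's profit is π_i = y_i(100 − 2Y) − 19y_i, with Y = y_i + Σ_{j≠i} y_j.
First-order condition: 81 − 4y_i − 2Σ_{j≠i} y_j = 0.
With identical firms, set every y_j = y: then 81 − 4y − 8y = 0, i.e. y = 81/12 = 6.75.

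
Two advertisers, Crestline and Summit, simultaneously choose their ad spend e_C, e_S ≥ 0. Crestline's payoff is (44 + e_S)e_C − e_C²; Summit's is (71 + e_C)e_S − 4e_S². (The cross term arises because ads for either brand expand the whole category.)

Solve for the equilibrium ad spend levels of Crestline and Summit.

28.2, 12.4

Expanding Crestline's payoff: 44e_C + e_Se_C − e_C².
∂π/∂e_C = 44 + e_S − 2e_C = 0, so e_C = 22 + 0.5e_S.
Likewise for Summit: e_S = 8.875 + 0.125e_C.
Solving the two reaction functions simultaneously: (1 − (0.5)(0.125))e_C = 22 + 0.5·8.875, so 0.9375e_C = 26.4375 and e_C = 28.2.
Then e_S = 8.875 + 0.125·28.2 = 12.4.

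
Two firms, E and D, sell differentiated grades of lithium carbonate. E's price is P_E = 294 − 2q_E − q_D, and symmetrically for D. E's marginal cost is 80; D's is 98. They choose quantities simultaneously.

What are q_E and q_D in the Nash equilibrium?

Firm E's profit: π = q_E(294 − 2q_E − q_D) − 80q_E.
∂π/∂q_E = 214 − 4q_E − q_D = 0 ⇒ q_E = 53.5 − 0.25q_D.
Similarly q_D = 49 − 0.25q_E.
Substituting the second reaction function into the first: q_E = 53.5 − 0.25(49 − 0.25q_E), which gives 0.9375q_E = 41.25 ⇒ q_E = 44.
Then q_D = 49 − 0.25·44 = 38.

44, 38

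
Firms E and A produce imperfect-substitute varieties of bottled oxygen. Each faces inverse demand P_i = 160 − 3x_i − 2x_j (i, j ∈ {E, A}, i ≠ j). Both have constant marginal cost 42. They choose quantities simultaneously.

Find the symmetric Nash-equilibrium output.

Firm E's profit: π = x_E(160 − 3x_E − 2x_A) − 42x_E.
∂π/∂x_E = 118 − 6x_E − 2x_A = 0 ⇒ x_E = 59/3 − (1/3)x_A.
Setting x_E = x_A in the reaction function: x_E = 59/3 − (1/3)x_E, so x_E = (59/3) / (4/3) = 14.75.

14.75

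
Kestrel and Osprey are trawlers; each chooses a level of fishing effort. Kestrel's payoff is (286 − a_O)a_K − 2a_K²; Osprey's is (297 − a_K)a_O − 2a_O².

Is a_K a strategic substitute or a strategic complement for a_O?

strategic substitutes

Expanding Kestrel's payoff: 286a_K − a_Oa_K − 2a_K².
∂π/∂a_K = 286 − a_O − 4a_K = 0, so a_K = 71.5 − 0.25a_O.
The best-response slope da_K/da_O = −0.25 < 0: the reaction function is downward-sloping, so the choices are strategic substitutes.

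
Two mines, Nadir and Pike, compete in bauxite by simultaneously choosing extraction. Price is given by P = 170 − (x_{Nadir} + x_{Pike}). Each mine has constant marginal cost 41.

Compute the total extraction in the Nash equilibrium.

Mine Nadir's profit: π = x_{Nadir}(170 − (x_{Nadir} + x_{Pike})) − 41x_{Nadir}.
∂π/∂x_{Nadir} = 129 − 2x_{Nadir} − x_{Pike} = 0, so x_{Nadir} = 64.5 − 0.5x_{Pike}.
The game is symmetric, so in equilibrium x_{Pike} = x_{Nadir}: the reaction function gives 1.5x_{Nadir} = 64.5, hence x_{Nadir} = 43.
Total extraction: 43 + 43 = 86.

86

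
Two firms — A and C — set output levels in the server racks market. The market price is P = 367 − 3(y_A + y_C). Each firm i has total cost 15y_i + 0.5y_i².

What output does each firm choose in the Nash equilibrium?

Firm A's profit: π = y_A(367 − 3(y_A + y_C)) − 15y_A − 0.5y_A².
∂π/∂y_A = 352 − 7y_A − 3y_C = 0, so y_A = 352/7 − (3/7)y_C.
The game is symmetric, so in equilibrium y_C = y_A: the reaction function gives (10/7)y_A = 352/7, hence y_A = 35.2.

35.2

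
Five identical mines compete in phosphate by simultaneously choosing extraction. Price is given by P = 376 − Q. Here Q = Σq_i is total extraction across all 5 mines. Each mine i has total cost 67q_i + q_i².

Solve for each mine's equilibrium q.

38.625

A representative mine's profit is π_i = q_i(376 − Q) − 67q_i − q_i², with Q = q_i + Σ_{j≠i} q_j.
First-order condition: 309 − 4q_i − Σ_{j≠i} q_j = 0.
With identical mines, set every q_j = q: then 309 − 4q − 4q = 0, i.e. q = 309/8 = 38.625.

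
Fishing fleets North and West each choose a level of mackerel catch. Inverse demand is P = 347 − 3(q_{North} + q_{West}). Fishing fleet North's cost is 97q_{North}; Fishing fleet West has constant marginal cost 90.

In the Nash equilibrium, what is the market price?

Fishing fleet North's profit: π = q_{North}(347 − 3(q_{North} + q_{West})) − 97q_{North}.
∂π/∂q_{North} = 250 − 6q_{North} − 3q_{West} = 0, so q_{North} = 125/3 − 0.5q_{West}.
By the same steps for West: q_{West} = 257/6 − 0.5q_{North}.
Substituting the second reaction function into the first: q_{North} = 125/3 − 0.5(257/6 − 0.5q_{North}), which gives 0.75q_{North} = 20.25 ⇒ q_{North} = 27.
Then q_{West} = 257/6 − 0.5·27 = 88/3.
Equilibrium price: P = 347 − 3·(169/3) = 178.

178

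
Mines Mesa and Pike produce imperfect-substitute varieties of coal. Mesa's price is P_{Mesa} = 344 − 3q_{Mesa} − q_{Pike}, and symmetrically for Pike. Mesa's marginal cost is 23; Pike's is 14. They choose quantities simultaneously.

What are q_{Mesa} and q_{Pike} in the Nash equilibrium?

Mine Mesa's profit: π = q_{Mesa}(344 − 3q_{Mesa} − q_{Pike}) − 23q_{Mesa}.
∂π/∂q_{Mesa} = 321 − 6q_{Mesa} − q_{Pike} = 0 ⇒ q_{Mesa} = 53.5 − (1/6)q_{Pike}.
Similarly q_{Pike} = 55 − (1/6)q_{Mesa}.
Plugging q_{Pike} into Mesa's best response: q_{Mesa} = 53.5 − (1/6)(55 − (1/6)q_{Mesa}) ⇒ (35/36)q_{Mesa} = 133/3, so q_{Mesa} = 45.6.
Then q_{Pike} = 55 − (1/6)·45.6 = 47.4.

45.6, 47.4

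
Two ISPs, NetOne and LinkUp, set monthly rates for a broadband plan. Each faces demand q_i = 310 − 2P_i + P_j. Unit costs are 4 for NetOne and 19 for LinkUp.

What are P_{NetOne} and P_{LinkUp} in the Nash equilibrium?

108, 114

NetOne's profit: π = (P_{NetOne} − 4)(310 − 2P_{NetOne} + P_{LinkUp}).
∂π/∂P_{NetOne} = 318 − 4P_{NetOne} + P_{LinkUp} = 0 ⇒ P_{NetOne} = 79.5 + 0.25P_{LinkUp}.
Similarly P_{LinkUp} = 87 + 0.25P_{NetOne}.
Plugging P_{LinkUp} into NetOne's best response: P_{NetOne} = 79.5 + 0.25(87 + 0.25P_{NetOne}) ⇒ 0.9375P_{NetOne} = 101.25, so P_{NetOne} = 108.
Then P_{LinkUp} = 87 + 0.25·108 = 114.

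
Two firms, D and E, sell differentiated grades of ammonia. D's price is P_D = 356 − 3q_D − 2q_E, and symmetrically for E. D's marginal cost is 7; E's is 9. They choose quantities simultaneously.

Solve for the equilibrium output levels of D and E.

43.75, 43.25

Firm D's profit: π = q_D(356 − 3q_D − 2q_E) − 7q_D.
∂π/∂q_D = 349 − 6q_D − 2q_E = 0 ⇒ q_D = 349/6 − (1/3)q_E.
Similarly q_E = 347/6 − (1/3)q_D.
Solving the two reaction functions simultaneously: (1 − (−1/3)(−1/3))q_D = 349/6 − (1/3)·(347/6), so (8/9)q_D = 350/9 and q_D = 43.75.
Then q_E = 347/6 − (1/3)·43.75 = 43.25.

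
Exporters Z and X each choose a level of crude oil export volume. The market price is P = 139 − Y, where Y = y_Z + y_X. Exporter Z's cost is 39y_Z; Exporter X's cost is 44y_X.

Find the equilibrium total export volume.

65

Exporter Z's profit: π = y_Z(139 − (y_Z + y_X)) − 39y_Z.
∂π/∂y_Z = 100 − 2y_Z − y_X = 0, so y_Z = 50 − 0.5y_X.
By the same steps for X: y_X = 47.5 − 0.5y_Z.
Plugging y_X into Z's best response: y_Z = 50 − 0.5(47.5 − 0.5y_Z) ⇒ 0.75y_Z = 26.25, so y_Z = 35.
Then y_X = 47.5 − 0.5·35 = 30.
Total export volume: 35 + 30 = 65.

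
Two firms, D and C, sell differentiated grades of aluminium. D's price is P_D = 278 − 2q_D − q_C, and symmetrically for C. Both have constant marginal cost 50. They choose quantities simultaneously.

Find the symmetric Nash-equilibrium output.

45.6

Firm D's profit: π = q_D(278 − 2q_D − q_C) − 50q_D.
∂π/∂q_D = 228 − 4q_D − q_C = 0 ⇒ q_D = 57 − 0.25q_C.
By symmetry q_C = q_D; substituting into the reaction function, 1.25q_D = 57 and q_D = 45.6.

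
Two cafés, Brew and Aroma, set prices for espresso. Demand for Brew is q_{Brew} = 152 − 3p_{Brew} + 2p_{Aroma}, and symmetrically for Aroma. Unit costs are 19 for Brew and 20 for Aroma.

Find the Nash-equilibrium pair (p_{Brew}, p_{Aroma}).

Brew's profit: π = (p_{Brew} − 19)(152 − 3p_{Brew} + 2p_{Aroma}).
∂π/∂p_{Brew} = 209 − 6p_{Brew} + 2p_{Aroma} = 0 ⇒ p_{Brew} = 209/6 + (1/3)p_{Aroma}.
Similarly p_{Aroma} = 106/3 + (1/3)p_{Brew}.
Plugging p_{Aroma} into Brew's best response: p_{Brew} = 209/6 + (1/3)(106/3 + (1/3)p_{Brew}) ⇒ (8/9)p_{Brew} = 839/18, so p_{Brew} = 52.4375.
Then p_{Aroma} = 106/3 + (1/3)·52.4375 = 52.8125.

52.4375, 52.8125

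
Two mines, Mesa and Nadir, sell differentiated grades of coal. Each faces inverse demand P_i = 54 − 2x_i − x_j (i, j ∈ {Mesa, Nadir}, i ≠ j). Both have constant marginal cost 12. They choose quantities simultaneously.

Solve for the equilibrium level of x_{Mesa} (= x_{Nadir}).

8.4

Mine Mesa's profit: π = x_{Mesa}(54 − 2x_{Mesa} − x_{Nadir}) − 12x_{Mesa}.
∂π/∂x_{Mesa} = 42 − 4x_{Mesa} − x_{Nadir} = 0 ⇒ x_{Mesa} = 10.5 − 0.25x_{Nadir}.
The game is symmetric, so in equilibrium x_{Nadir} = x_{Mesa}: the reaction function gives 1.25x_{Mesa} = 10.5, hence x_{Mesa} = 8.4.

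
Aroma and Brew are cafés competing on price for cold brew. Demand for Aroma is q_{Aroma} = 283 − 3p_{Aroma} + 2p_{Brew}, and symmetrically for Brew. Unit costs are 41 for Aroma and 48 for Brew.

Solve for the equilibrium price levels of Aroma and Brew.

Aroma's profit: π = (p_{Aroma} − 41)(283 − 3p_{Aroma} + 2p_{Brew}).
∂π/∂p_{Aroma} = 406 − 6p_{Aroma} + 2p_{Brew} = 0 ⇒ p_{Aroma} = 203/3 + (1/3)p_{Brew}.
Similarly p_{Brew} = 427/6 + (1/3)p_{Aroma}.
Plugging p_{Brew} into Aroma's best response: p_{Aroma} = 203/3 + (1/3)(427/6 + (1/3)p_{Aroma}) ⇒ (8/9)p_{Aroma} = 1645/18, so p_{Aroma} = 102.8125.
Then p_{Brew} = 427/6 + (1/3)·102.8125 = 105.4375.

102.8125, 105.4375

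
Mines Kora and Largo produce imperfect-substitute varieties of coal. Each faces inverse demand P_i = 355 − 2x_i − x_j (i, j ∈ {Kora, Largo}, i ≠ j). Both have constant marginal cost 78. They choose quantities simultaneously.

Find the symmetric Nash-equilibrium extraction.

Mine Kora's profit: π = x_{Kora}(355 − 2x_{Kora} − x_{Largo}) − 78x_{Kora}.
∂π/∂x_{Kora} = 277 − 4x_{Kora} − x_{Largo} = 0 ⇒ x_{Kora} = 69.25 − 0.25x_{Largo}.
By symmetry x_{Largo} = x_{Kora}; substituting into the reaction function, 1.25x_{Kora} = 69.25 and x_{Kora} = 55.4.

55.4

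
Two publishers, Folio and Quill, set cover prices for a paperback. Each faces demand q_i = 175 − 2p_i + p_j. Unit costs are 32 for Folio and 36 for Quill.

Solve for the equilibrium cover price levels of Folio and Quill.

Folio's profit: π = (p_{Folio} − 32)(175 − 2p_{Folio} + p_{Quill}).
∂π/∂p_{Folio} = 239 − 4p_{Folio} + p_{Quill} = 0 ⇒ p_{Folio} = 59.75 + 0.25p_{Quill}.
Similarly p_{Quill} = 61.75 + 0.25p_{Folio}.
Plugging p_{Quill} into Folio's best response: p_{Folio} = 59.75 + 0.25(61.75 + 0.25p_{Folio}) ⇒ 0.9375p_{Folio} = 75.1875, so p_{Folio} = 80.2.
Then p_{Quill} = 61.75 + 0.25·80.2 = 81.8.

80.2, 81.8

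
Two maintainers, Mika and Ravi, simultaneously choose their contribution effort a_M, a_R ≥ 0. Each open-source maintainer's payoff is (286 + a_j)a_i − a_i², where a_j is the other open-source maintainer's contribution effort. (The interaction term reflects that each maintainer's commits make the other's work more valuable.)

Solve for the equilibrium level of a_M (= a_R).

286

Mika's payoff is (286 + a_R)a_M − a_M².
∂π/∂a_M = 286 + a_R − 2a_M = 0, so a_M = 143 + 0.5a_R.
By symmetry a_R = a_M; substituting into the reaction function, 0.5a_M = 143 and a_M = 286.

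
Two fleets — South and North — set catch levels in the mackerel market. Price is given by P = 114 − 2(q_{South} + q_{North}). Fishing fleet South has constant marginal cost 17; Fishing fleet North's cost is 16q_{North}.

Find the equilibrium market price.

49

Fishing fleet South's profit: π = q_{South}(114 − 2(q_{South} + q_{North})) − 17q_{South}.
∂π/∂q_{South} = 97 − 4q_{South} − 2q_{North} = 0, so q_{South} = 24.25 − 0.5q_{North}.
By the same steps for North: q_{North} = 24.5 − 0.5q_{South}.
Solving the two reaction functions simultaneously: (1 − (−0.5)(−0.5))q_{South} = 24.25 − 0.5·24.5, so 0.75q_{South} = 12 and q_{South} = 16.
Then q_{North} = 24.5 − 0.5·16 = 16.5.
Equilibrium price: P = 114 − 2·32.5 = 49.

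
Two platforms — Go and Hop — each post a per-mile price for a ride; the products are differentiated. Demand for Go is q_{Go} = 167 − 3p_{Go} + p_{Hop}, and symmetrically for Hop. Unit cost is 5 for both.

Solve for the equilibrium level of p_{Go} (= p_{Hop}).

Go's profit: π = (p_{Go} − 5)(167 − 3p_{Go} + p_{Hop}).
∂π/∂p_{Go} = 182 − 6p_{Go} + p_{Hop} = 0 ⇒ p_{Go} = 91/3 + (1/6)p_{Hop}.
Setting p_{Go} = p_{Hop} in the reaction function: p_{Go} = 91/3 + (1/6)p_{Go}, so p_{Go} = (91/3) / (5/6) = 36.4.

36.4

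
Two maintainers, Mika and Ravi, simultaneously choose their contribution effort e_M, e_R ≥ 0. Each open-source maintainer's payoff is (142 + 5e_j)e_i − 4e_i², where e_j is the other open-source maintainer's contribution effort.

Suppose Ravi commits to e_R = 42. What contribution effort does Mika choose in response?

Mika's payoff is (142 + 5e_R)e_M − 4e_M².
∂π/∂e_M = 142 + 5e_R − 8e_M = 0, so e_M = 17.75 + 0.625e_R.
At e_R = 42: e_M = 17.75 + 0.625·42 = 44.

44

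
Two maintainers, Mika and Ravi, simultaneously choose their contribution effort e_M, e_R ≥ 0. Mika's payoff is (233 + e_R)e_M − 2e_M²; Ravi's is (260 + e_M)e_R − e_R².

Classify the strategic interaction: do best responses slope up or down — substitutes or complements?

Expanding Mika's payoff: 233e_M + e_Re_M − 2e_M².
∂π/∂e_M = 233 + e_R − 4e_M = 0, so e_M = 58.25 + 0.25e_R.
The best-response slope de_M/de_R = 0.25 > 0: the reaction function is upward-sloping, so the choices are strategic complements.

strategic complements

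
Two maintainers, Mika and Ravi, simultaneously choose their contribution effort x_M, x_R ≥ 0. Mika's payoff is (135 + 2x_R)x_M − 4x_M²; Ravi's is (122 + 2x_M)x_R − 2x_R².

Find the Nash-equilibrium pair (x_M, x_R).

28, 44.5

Expanding Mika's payoff: 135x_M + 2x_Rx_M − 4x_M².
∂π/∂x_M = 135 + 2x_R − 8x_M = 0, so x_M = 16.875 + 0.25x_R.
Likewise for Ravi: x_R = 30.5 + 0.5x_M.
Solving the two reaction functions simultaneously: (1 − (0.25)(0.5))x_M = 16.875 + 0.25·30.5, so 0.875x_M = 24.5 and x_M = 28.
Then x_R = 30.5 + 0.5·28 = 44.5.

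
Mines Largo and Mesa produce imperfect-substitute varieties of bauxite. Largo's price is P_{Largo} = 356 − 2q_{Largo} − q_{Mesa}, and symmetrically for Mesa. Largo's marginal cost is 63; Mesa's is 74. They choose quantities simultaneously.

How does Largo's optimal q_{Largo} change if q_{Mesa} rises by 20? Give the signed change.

Mine Largo's profit: π = q_{Largo}(356 − 2q_{Largo} − q_{Mesa}) − 63q_{Largo}.
∂π/∂q_{Largo} = 293 − 4q_{Largo} − q_{Mesa} = 0 ⇒ q_{Largo} = 73.25 − 0.25q_{Mesa}.
The reaction-function slope is −0.25, so a 20-unit rise in q_{Mesa} moves q_{Largo} by −0.25 × 20 = −5. Largo's best response falls — the actions are strategic substitutes.

-5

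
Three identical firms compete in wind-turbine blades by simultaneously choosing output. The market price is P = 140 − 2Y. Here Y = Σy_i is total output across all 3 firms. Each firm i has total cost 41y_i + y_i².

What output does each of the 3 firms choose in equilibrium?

9.9

A representative firm's profit is π_i = y_i(140 − 2Y) − 41y_i − y_i², with Y = y_i + Σ_{j≠i} y_j.
First-order condition: 99 − 6y_i − 2Σ_{j≠i} y_j = 0.
Imposing symmetry (y_j = y for all j) turns Σ_{j≠i} y_j into 2y, so 99 = 10y and y = 9.9.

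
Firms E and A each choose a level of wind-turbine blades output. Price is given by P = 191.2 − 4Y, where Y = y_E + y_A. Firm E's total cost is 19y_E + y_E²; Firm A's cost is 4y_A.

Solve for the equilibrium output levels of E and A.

Firm E's profit: π = y_E(191.2 − 4(y_E + y_A)) − 19y_E − y_E².
∂π/∂y_E = 172.2 − 10y_E − 4y_A = 0, so y_E = 17.22 − 0.4y_A.
For A: ∂π/∂y_A = 187.2 − 8y_A − 4y_E = 0 ⇒ y_A = 23.4 − 0.5y_E.
Solving the two reaction functions simultaneously: (1 − (−0.4)(−0.5))y_E = 17.22 − 0.4·23.4, so 0.8y_E = 7.86 and y_E = 9.825.
Then y_A = 23.4 − 0.5·9.825 = 18.4875.

9.825, 18.4875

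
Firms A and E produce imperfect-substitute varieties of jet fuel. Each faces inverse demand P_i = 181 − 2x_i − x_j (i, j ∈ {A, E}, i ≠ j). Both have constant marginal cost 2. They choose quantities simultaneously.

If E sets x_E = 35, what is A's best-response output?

36

Firm A's profit: π = x_A(181 − 2x_A − x_E) − 2x_A.
∂π/∂x_A = 179 − 4x_A − x_E = 0 ⇒ x_A = 44.75 − 0.25x_E.
At x_E = 35: x_A = 44.75 − 0.25·35 = 36.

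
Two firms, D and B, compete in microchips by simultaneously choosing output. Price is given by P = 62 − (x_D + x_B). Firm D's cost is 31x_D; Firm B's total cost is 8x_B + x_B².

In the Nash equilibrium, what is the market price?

Firm D's profit: π = x_D(62 − (x_D + x_B)) − 31x_D.
∂π/∂x_D = 31 − 2x_D − x_B = 0, so x_D = 15.5 − 0.5x_B.
For B: ∂π/∂x_B = 54 − 4x_B − x_D = 0 ⇒ x_B = 13.5 − 0.25x_D.
Solving the two reaction functions simultaneously: (1 − (−0.5)(−0.25))x_D = 15.5 − 0.5·13.5, so 0.875x_D = 8.75 and x_D = 10.
Then x_B = 13.5 − 0.25·10 = 11.
Equilibrium price: P = 62 − 21 = 41.

41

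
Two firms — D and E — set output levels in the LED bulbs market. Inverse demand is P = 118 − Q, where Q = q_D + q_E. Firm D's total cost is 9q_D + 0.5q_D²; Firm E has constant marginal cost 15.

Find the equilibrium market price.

55

Firm D's profit: π = q_D(118 − (q_D + q_E)) − 9q_D − 0.5q_D².
∂π/∂q_D = 109 − 3q_D − q_E = 0, so q_D = 109/3 − (1/3)q_E.
For E: ∂π/∂q_E = 103 − 2q_E − q_D = 0 ⇒ q_E = 51.5 − 0.5q_D.
Substituting the second reaction function into the first: q_D = 109/3 − (1/3)(51.5 − 0.5q_D), which gives (5/6)q_D = 115/6 ⇒ q_D = 23.
Then q_E = 51.5 − 0.5·23 = 40.
Equilibrium price: P = 118 − 63 = 55.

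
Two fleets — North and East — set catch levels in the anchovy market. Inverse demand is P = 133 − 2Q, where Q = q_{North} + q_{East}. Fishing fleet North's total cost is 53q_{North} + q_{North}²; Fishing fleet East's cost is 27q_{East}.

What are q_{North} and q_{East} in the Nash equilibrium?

Fishing fleet North's profit: π = q_{North}(133 − 2(q_{North} + q_{East})) − 53q_{North} − q_{North}².
∂π/∂q_{North} = 80 − 6q_{North} − 2q_{East} = 0, so q_{North} = 40/3 − (1/3)q_{East}.
For East: ∂π/∂q_{East} = 106 − 4q_{East} − 2q_{North} = 0 ⇒ q_{East} = 26.5 − 0.5q_{North}.
Substituting the second reaction function into the first: q_{North} = 40/3 − (1/3)(26.5 − 0.5q_{North}), which gives (5/6)q_{North} = 4.5 ⇒ q_{North} = 5.4.
Then q_{East} = 26.5 − 0.5·5.4 = 23.8.

5.4, 23.8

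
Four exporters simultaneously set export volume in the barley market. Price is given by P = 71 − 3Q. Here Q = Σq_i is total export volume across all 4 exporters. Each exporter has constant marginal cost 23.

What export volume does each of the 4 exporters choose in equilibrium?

A representative exporter's profit is π_i = q_i(71 − 3Q) − 23q_i, with Q = q_i + Σ_{j≠i} q_j.
First-order condition: 48 − 6q_i − 3Σ_{j≠i} q_j = 0.
In a symmetric equilibrium every exporter chooses the same q, so Σ_{j≠i} q_j = 3q. The condition becomes 48 − 15q = 0, giving q = 48/15 = 3.2.

3.2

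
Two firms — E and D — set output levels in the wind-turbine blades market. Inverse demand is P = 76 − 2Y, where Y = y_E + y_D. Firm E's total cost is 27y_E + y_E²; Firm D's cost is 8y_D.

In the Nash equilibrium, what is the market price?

39

Firm E's profit: π = y_E(76 − 2(y_E + y_D)) − 27y_E − y_E².
∂π/∂y_E = 49 − 6y_E − 2y_D = 0, so y_E = 49/6 − (1/3)y_D.
For D: ∂π/∂y_D = 68 − 4y_D − 2y_E = 0 ⇒ y_D = 17 − 0.5y_E.
Plugging y_D into E's best response: y_E = 49/6 − (1/3)(17 − 0.5y_E) ⇒ (5/6)y_E = 2.5, so y_E = 3.
Then y_D = 17 − 0.5·3 = 15.5.
Equilibrium price: P = 76 − 2·18.5 = 39.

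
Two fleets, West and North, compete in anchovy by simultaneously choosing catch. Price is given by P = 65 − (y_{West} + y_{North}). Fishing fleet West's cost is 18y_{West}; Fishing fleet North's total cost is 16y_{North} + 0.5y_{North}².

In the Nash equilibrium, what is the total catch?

28.6

Fishing fleet West's profit: π = y_{West}(65 − (y_{West} + y_{North})) − 18y_{West}.
∂π/∂y_{West} = 47 − 2y_{West} − y_{North} = 0, so y_{West} = 23.5 − 0.5y_{North}.
For North: ∂π/∂y_{North} = 49 − 3y_{North} − y_{West} = 0 ⇒ y_{North} = 49/3 − (1/3)y_{West}.
Substituting the second reaction function into the first: y_{West} = 23.5 − 0.5(49/3 − (1/3)y_{West}), which gives (5/6)y_{West} = 46/3 ⇒ y_{West} = 18.4.
Then y_{North} = 49/3 − (1/3)·18.4 = 10.2.
Total catch: 18.4 + 10.2 = 28.6.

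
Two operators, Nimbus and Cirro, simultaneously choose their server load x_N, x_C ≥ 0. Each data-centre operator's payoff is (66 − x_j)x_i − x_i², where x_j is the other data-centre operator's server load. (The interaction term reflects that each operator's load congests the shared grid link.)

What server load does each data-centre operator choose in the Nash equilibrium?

Nimbus's payoff is (66 − x_C)x_N − x_N².
∂π/∂x_N = 66 − x_C − 2x_N = 0, so x_N = 33 − 0.5x_C.
Setting x_N = x_C in the reaction function: x_N = 33 − 0.5x_N, so x_N = 33 / 1.5 = 22.

22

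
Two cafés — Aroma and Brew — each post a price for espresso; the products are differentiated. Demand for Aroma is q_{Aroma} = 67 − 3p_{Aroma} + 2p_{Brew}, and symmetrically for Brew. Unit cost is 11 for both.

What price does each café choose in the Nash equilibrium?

Aroma's profit: π = (p_{Aroma} − 11)(67 − 3p_{Aroma} + 2p_{Brew}).
∂π/∂p_{Aroma} = 100 − 6p_{Aroma} + 2p_{Brew} = 0 ⇒ p_{Aroma} = 50/3 + (1/3)p_{Brew}.
The game is symmetric, so in equilibrium p_{Brew} = p_{Aroma}: the reaction function gives (2/3)p_{Aroma} = 50/3, hence p_{Aroma} = 25.

25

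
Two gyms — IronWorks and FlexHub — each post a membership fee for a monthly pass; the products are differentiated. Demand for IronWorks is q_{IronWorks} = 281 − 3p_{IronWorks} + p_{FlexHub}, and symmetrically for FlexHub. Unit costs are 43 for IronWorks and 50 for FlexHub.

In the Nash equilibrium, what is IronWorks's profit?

4704.48

IronWorks's profit: π = (p_{IronWorks} − 43)(281 − 3p_{IronWorks} + p_{FlexHub}).
∂π/∂p_{IronWorks} = 410 − 6p_{IronWorks} + p_{FlexHub} = 0 ⇒ p_{IronWorks} = 205/3 + (1/6)p_{FlexHub}.
Similarly p_{FlexHub} = 431/6 + (1/6)p_{IronWorks}.
Plugging p_{FlexHub} into IronWorks's best response: p_{IronWorks} = 205/3 + (1/6)(431/6 + (1/6)p_{IronWorks}) ⇒ (35/36)p_{IronWorks} = 2891/36, so p_{IronWorks} = 82.6.
Then p_{FlexHub} = 431/6 + (1/6)·82.6 = 85.6.
q_{IronWorks} = 281 − 3·82.6 + 85.6 = 118.8.
Profit = (82.6 − 43)·118.8 = 4704.48.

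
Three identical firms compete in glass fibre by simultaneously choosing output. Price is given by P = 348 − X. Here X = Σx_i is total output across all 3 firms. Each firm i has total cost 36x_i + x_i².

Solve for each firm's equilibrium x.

A representative firm's profit is π_i = x_i(348 − X) − 36x_i − x_i², with X = x_i + Σ_{j≠i} x_j.
First-order condition: 312 − 4x_i − Σ_{j≠i} x_j = 0.
In a symmetric equilibrium every firm chooses the same x, so Σ_{j≠i} x_j = 2x. The condition becomes 312 − 6x = 0, giving x = 312/6 = 52.

52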